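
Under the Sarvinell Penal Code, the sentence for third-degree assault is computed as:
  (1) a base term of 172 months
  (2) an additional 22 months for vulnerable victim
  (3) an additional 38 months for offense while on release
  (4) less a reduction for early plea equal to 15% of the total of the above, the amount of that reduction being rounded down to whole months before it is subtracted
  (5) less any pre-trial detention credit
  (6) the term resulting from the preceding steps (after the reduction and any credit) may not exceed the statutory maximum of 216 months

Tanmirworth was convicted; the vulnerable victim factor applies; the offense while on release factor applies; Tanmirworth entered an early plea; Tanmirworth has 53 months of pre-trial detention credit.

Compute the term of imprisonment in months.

145 months

Vulnerable victim enhancement: +22 months
Offense while on release enhancement: +38 months
Adjusted term: 172 months + 22 months + 38 months = 232 months
Early plea reduction: 15% of 232 months = 34 months (rounded down)
After reduction: 232 − 34 = 198 months
Less pre-trial detention credit: 198 months − 53 months = 145 months
Cap at 216 months: 145 months is within the cap, no reduction.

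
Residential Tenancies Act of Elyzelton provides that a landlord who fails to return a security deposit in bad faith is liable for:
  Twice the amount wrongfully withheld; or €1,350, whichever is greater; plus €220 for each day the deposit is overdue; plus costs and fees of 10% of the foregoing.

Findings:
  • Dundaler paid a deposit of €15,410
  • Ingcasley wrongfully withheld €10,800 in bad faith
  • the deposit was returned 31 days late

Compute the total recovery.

Recovery: €31,262

Doubled: 2 × €10,800 = €21,600
Minimum €1,350: €21,600 meets the minimum, no increase.
Late-return penalty: 31 × €220 = €6,820
Damages plus late penalty: €21,600 + €6,820 = €28,420
Costs and fees: 10% of €28,420 = €2,842
Total recovery: €28,420 + €2,842 = €31,262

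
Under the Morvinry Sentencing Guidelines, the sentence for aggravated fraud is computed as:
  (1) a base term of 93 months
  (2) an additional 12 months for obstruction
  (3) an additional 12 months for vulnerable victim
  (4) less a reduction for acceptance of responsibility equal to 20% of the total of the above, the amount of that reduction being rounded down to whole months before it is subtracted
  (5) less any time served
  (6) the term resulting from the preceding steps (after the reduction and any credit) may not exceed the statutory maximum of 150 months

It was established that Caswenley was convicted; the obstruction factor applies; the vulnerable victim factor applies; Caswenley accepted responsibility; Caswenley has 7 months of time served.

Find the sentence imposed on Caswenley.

Obstruction enhancement: +12 months
Vulnerable victim enhancement: +12 months
Adjusted term: 93 months + 12 months + 12 months = 117 months
Acceptance of responsibility reduction: 20% of 117 months = 23 months (rounded down)
After reduction: 117 − 23 = 94 months
Less time served: 94 months − 7 months = 87 months
Cap at 150 months: 87 months is within the cap, no reduction.

87 months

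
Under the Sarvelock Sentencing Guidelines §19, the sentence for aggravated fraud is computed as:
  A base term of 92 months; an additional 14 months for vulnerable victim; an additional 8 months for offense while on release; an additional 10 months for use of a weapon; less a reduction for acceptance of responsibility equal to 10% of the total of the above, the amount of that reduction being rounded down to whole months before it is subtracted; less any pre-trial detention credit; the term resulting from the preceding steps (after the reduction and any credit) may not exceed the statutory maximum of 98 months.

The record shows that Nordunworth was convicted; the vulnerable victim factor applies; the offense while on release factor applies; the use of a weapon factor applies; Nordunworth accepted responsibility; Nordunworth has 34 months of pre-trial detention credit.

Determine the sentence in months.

Vulnerable victim enhancement: +14 months
Offense while on release enhancement: +8 months
Use of a weapon enhancement: +10 months
Adjusted term: 92 months + 14 months + 8 months + 10 months = 124 months
Acceptance of responsibility reduction: 10% of 124 months = 12 months (rounded down)
After reduction: 124 − 12 = 112 months
Less pre-trial detention credit: 112 months − 34 months = 78 months
Cap at 98 months: 78 months is within the cap, no reduction.

78 months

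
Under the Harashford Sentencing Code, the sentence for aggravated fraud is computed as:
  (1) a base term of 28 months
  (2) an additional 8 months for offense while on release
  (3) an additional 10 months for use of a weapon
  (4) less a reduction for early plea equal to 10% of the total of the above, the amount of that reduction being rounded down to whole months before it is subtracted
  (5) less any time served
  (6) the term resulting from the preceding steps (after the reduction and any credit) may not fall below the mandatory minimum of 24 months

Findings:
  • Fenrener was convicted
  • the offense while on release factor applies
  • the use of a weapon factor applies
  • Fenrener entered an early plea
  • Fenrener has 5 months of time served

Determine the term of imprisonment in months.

37 months

Offense while on release enhancement: +8 months
Use of a weapon enhancement: +10 months
Adjusted term: 28 months + 8 months + 10 months = 46 months
Early plea reduction: 10% of 46 months = 4 months (rounded down)
After reduction: 46 − 4 = 42 months
Less time served: 42 months − 5 months = 37 months
Minimum 24 months: 37 months meets the minimum, no increase.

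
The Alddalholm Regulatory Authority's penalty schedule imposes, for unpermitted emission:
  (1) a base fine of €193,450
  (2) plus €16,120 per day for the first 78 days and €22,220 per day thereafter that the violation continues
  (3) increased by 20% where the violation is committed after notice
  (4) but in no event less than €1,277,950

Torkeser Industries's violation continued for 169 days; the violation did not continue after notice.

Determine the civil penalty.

First 78 days: 78 × €16,120 = €1,257,360
Remaining days: (169 − 78) × €22,220 = €2,022,020
Per-day component: €1,257,360 + €2,022,020 = €3,279,380
Base plus per-day: €193,450 + €3,279,380 = €3,472,830
The violation did not continue after notice: no 20% increase.
Minimum €1,277,950: €3,472,830 meets the minimum, no increase.

Civil penalty: €3,472,830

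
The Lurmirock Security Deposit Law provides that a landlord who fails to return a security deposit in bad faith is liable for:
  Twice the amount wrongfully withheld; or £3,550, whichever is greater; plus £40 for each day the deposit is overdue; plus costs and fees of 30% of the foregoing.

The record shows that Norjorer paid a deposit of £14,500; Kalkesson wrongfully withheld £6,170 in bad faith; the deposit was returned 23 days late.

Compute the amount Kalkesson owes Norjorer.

Doubled: 2 × £6,170 = £12,340
Minimum £3,550: £12,340 meets the minimum, no increase.
Late-return penalty: 23 × £40 = £920
Damages plus late penalty: £12,340 + £920 = £13,260
Costs and fees: 30% of £13,260 = £3,978
Total recovery: £13,260 + £3,978 = £17,238

£17,238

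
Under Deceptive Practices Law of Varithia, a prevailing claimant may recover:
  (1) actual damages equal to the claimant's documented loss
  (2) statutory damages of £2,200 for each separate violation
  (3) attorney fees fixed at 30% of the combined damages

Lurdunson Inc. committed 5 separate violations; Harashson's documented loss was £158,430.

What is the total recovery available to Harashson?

Total recovery: £220,259

Statutory damages: 5 × £2,200 = £11,000
Combined damages: £158,430 + £11,000 = £169,430
Attorney fees: 30% of £169,430 = £50,829
Total recovery: £169,430 + £50,829 = £220,259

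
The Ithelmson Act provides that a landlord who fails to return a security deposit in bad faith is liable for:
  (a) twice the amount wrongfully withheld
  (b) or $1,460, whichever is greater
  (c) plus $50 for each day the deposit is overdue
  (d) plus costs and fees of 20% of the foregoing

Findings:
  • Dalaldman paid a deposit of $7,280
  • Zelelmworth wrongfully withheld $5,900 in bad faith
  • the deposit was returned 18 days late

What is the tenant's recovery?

Doubled: 2 × $5,900 = $11,800
Minimum $1,460: $11,800 meets the minimum, no increase.
Late-return penalty: 18 × $50 = $900
Damages plus late penalty: $11,800 + $900 = $12,700
Costs and fees: 20% of $12,700 = $2,540
Total recovery: $12,700 + $2,540 = $15,240

$15,240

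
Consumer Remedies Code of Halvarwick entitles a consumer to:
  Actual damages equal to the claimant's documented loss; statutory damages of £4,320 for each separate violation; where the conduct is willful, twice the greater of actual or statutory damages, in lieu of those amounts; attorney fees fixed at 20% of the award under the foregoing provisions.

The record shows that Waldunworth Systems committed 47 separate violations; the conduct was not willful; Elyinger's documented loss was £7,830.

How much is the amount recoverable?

£253,044

Statutory damages: 47 × £4,320 = £203,040
Conduct not willful: the in-lieu enhancement does not apply.
Actual plus statutory damages: £7,830 + £203,040 = £210,870
Attorney fees: 20% of £210,870 = £42,174
Total recovery: £210,870 + £42,174 = £253,044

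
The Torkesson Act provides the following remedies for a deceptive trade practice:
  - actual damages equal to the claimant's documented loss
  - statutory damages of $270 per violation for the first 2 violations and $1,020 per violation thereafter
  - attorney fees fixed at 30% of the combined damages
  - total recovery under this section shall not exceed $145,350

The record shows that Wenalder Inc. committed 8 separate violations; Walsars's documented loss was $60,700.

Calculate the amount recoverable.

$87,568

First 2 violations: 2 × $270 = $540
Remaining violations: (8 − 2) × $1,020 = $6,120
Statutory damages: $540 + $6,120 = $6,660
Combined damages: $60,700 + $6,660 = $67,360
Attorney fees: 30% of $67,360 = $20,208
Total before cap: $67,360 + $20,208 = $87,568
Cap at $145,350: $87,568 is within the cap, no reduction.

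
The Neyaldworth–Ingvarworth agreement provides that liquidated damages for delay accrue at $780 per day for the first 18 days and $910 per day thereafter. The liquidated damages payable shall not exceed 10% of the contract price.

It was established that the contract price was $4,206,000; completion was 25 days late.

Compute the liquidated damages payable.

First 18 days: 18 × $780 = $14,040
Remaining days: (25 − 18) × $910 = $6,370
Accrued per-day damages: $14,040 + $6,370 = $20,410
Cap: 10% of $4,206,000 = $420,600
Cap at $420,600: $20,410 is within the cap, no reduction.

Liquidated damages: $20,410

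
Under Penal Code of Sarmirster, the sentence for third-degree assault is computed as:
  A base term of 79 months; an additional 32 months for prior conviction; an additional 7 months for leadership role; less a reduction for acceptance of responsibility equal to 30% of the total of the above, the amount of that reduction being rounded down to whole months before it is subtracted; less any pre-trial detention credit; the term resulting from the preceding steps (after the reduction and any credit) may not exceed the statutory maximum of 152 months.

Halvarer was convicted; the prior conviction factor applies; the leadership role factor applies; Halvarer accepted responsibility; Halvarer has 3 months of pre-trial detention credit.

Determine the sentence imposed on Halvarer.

80 months

Prior conviction enhancement: +32 months
Leadership role enhancement: +7 months
Adjusted term: 79 months + 32 months + 7 months = 118 months
Acceptance of responsibility reduction: 30% of 118 months = 35 months (rounded down)
After reduction: 118 − 35 = 83 months
Less pre-trial detention credit: 83 months − 3 months = 80 months
Cap at 152 months: 80 months is within the cap, no reduction.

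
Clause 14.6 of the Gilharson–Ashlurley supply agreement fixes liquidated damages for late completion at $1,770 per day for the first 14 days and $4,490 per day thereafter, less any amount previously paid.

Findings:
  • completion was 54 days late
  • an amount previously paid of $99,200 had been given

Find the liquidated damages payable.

$105,180

First 14 days: 14 × $1,770 = $24,780
Remaining days: (54 − 14) × $4,490 = $179,600
Accrued per-day damages: $24,780 + $179,600 = $204,380
Less amount previously paid: $204,380 − $99,200 = $105,180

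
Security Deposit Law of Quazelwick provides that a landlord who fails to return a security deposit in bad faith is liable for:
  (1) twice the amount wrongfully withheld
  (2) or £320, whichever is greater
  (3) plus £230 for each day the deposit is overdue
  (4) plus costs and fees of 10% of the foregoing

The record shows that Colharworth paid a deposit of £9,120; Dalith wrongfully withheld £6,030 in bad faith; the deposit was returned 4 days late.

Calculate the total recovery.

£14,278

Doubled: 2 × £6,030 = £12,060
Minimum £320: £12,060 meets the minimum, no increase.
Late-return penalty: 4 × £230 = £920
Damages plus late penalty: £12,060 + £920 = £12,980
Costs and fees: 10% of £12,980 = £1,298
Total recovery: £12,980 + £1,298 = £14,278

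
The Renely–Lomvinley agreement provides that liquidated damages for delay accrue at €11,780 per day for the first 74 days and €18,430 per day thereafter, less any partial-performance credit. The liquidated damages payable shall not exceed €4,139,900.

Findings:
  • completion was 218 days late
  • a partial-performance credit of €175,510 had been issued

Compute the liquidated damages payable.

First 74 days: 74 × €11,780 = €871,720
Remaining days: (218 − 74) × €18,430 = €2,653,920
Accrued per-day damages: €871,720 + €2,653,920 = €3,525,640
Less partial-performance credit: €3,525,640 − €175,510 = €3,350,130
Cap at €4,139,900: €3,350,130 is within the cap, no reduction.

€3,350,130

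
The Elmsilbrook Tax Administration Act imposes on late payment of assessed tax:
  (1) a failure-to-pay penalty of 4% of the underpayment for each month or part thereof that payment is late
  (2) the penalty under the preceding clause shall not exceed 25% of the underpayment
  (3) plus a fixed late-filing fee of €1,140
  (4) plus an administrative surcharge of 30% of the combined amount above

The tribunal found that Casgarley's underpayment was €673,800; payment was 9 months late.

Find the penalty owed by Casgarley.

Accrued rate: 4% × 9 = 36%, capped at 25% → 25%
Failure-to-pay penalty: 25% of €673,800 = €168,450
Penalty before surcharge: €168,450 + €1,140 = €169,590
Administrative surcharge: 30% of €169,590 = €50,877
Total penalty: €169,590 + €50,877 = €220,467

€220,467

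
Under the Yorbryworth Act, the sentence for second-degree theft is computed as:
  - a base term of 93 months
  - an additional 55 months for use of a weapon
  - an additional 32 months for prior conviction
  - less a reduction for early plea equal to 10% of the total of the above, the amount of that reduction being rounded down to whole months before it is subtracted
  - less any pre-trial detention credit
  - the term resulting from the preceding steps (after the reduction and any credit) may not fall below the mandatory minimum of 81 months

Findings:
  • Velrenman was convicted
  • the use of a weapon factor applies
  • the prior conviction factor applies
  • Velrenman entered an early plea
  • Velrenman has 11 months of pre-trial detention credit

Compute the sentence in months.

151 months

Use of a weapon enhancement: +55 months
Prior conviction enhancement: +32 months
Adjusted term: 93 months + 55 months + 32 months = 180 months
Early plea reduction: 10% of 180 months = 18 months (rounded down)
After reduction: 180 − 18 = 162 months
Less pre-trial detention credit: 162 months − 11 months = 151 months
Minimum 81 months: 151 months meets the minimum, no increase.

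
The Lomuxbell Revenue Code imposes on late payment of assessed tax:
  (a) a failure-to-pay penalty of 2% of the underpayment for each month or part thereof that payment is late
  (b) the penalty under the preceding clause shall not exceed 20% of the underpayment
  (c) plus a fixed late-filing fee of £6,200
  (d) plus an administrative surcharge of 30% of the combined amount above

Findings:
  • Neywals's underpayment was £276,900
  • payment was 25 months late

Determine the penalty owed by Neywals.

Accrued rate: 2% × 25 = 50%, capped at 20% → 20%
Failure-to-pay penalty: 20% of £276,900 = £55,380
Penalty before surcharge: £55,380 + £6,200 = £61,580
Administrative surcharge: 30% of £61,580 = £18,474
Total penalty: £61,580 + £18,474 = £80,054

£80,054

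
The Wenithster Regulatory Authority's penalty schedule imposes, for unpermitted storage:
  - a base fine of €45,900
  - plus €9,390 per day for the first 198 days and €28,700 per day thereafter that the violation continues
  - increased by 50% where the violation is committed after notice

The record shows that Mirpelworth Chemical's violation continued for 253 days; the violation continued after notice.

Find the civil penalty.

First 198 days: 198 × €9,390 = €1,859,220
Remaining days: (253 − 198) × €28,700 = €1,578,500
Per-day component: €1,859,220 + €1,578,500 = €3,437,720
Base plus per-day: €45,900 + €3,437,720 = €3,483,620
Enhancement: 50% of €3,483,620 = €1,741,810
Enhanced fine: €3,483,620 + €1,741,810 = €5,225,430

€5,225,430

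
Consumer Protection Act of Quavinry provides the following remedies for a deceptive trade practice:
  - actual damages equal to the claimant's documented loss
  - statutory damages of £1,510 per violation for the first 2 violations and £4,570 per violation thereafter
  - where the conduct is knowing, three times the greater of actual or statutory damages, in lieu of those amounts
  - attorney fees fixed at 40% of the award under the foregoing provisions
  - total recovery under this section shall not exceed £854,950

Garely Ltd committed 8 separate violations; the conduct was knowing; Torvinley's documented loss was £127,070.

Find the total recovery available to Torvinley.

£533,694

First 2 violations: 2 × £1,510 = £3,020
Remaining violations: (8 − 2) × £4,570 = £27,420
Statutory damages: £3,020 + £27,420 = £30,440
Greater of actual damages (£127,070) or statutory damages (£30,440): £127,070
Trebled: 3 × £127,070 = £381,210
Attorney fees: 40% of £381,210 = £152,484
Total before cap: £381,210 + £152,484 = £533,694
Cap at £854,950: £533,694 is within the cap, no reduction.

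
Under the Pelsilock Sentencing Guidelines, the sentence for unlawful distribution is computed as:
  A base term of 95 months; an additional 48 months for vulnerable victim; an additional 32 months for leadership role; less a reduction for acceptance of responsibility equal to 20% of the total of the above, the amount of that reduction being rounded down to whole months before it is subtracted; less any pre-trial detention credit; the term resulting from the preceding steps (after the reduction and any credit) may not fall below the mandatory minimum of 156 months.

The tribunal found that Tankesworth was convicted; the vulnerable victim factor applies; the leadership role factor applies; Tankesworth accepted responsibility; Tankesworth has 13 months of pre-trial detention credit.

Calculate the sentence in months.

156 months

Vulnerable victim enhancement: +48 months
Leadership role enhancement: +32 months
Adjusted term: 95 months + 48 months + 32 months = 175 months
Acceptance of responsibility reduction: 20% of 175 months = 35 months (rounded down)
After reduction: 175 − 35 = 140 months
Less pre-trial detention credit: 140 months − 13 months = 127 months
Minimum 156 months: 127 months is below the minimum → 156 months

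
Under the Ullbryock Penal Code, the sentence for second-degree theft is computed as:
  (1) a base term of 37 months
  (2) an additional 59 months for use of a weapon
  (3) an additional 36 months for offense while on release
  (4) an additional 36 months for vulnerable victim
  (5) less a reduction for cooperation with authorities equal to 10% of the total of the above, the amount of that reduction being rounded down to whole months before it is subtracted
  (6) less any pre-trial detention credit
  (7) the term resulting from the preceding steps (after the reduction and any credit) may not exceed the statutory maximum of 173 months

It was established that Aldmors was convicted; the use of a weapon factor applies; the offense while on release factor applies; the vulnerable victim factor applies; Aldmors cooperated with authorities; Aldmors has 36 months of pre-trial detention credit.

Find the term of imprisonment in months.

Use of a weapon enhancement: +59 months
Offense while on release enhancement: +36 months
Vulnerable victim enhancement: +36 months
Adjusted term: 37 months + 59 months + 36 months + 36 months = 168 months
Cooperation with authorities reduction: 10% of 168 months = 16 months (rounded down)
After reduction: 168 − 16 = 152 months
Less pre-trial detention credit: 152 months − 36 months = 116 months
Cap at 173 months: 116 months is within the cap, no reduction.

116 months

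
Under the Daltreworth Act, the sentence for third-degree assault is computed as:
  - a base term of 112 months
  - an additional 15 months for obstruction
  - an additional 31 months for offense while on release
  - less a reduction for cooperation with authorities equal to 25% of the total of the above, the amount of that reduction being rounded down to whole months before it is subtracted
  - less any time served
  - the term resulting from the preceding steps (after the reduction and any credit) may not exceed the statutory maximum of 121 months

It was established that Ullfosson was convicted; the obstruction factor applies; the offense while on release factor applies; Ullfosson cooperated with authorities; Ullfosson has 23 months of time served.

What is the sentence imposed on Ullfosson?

96 months

Obstruction enhancement: +15 months
Offense while on release enhancement: +31 months
Adjusted term: 112 months + 15 months + 31 months = 158 months
Cooperation with authorities reduction: 25% of 158 months = 39 months (rounded down)
After reduction: 158 − 39 = 119 months
Less time served: 119 months − 23 months = 96 months
Cap at 121 months: 96 months is within the cap, no reduction.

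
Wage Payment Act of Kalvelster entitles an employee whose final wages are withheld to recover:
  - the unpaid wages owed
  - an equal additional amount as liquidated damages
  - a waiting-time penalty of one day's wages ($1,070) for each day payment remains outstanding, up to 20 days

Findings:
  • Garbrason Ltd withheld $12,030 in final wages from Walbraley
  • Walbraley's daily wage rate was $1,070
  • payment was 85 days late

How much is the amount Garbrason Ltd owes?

Liquidated damages (equal amount): $12,030
Penalty days: min(85, 20) = 20
Waiting-time penalty: 20 × $1,070 = $21,400
Total award: $12,030 + $12,030 + $21,400 = $45,460

$45,460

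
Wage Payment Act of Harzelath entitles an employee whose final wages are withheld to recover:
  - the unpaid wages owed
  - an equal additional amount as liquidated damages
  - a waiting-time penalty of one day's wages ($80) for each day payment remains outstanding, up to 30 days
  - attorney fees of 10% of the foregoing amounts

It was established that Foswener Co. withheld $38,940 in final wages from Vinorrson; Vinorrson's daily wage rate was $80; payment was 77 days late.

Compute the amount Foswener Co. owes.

Liquidated damages (equal amount): $38,940
Penalty days: min(77, 30) = 30
Waiting-time penalty: 30 × $80 = $2,400
Subtotal: $38,940 + $38,940 + $2,400 = $80,280
Attorney fees: 10% of $80,280 = $8,028
Total award: $80,280 + $8,028 = $88,308

$88,308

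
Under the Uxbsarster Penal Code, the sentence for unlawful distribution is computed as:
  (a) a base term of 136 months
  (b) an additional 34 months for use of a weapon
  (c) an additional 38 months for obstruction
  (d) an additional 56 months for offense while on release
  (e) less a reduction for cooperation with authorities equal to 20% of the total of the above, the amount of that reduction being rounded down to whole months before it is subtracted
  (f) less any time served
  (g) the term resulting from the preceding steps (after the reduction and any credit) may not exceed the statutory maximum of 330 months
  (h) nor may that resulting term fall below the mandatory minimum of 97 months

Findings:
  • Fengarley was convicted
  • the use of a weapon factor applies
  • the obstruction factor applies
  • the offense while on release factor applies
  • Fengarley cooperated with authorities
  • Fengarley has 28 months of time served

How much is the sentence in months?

Sentence: 184 months

Use of a weapon enhancement: +34 months
Obstruction enhancement: +38 months
Offense while on release enhancement: +56 months
Adjusted term: 136 months + 34 months + 38 months + 56 months = 264 months
Cooperation with authorities reduction: 20% of 264 months = 52 months (rounded down)
After reduction: 264 − 52 = 212 months
Less time served: 212 months − 28 months = 184 months
Cap at 330 months: 184 months is within the cap, no reduction.
Minimum 97 months: 184 months meets the minimum, no increase.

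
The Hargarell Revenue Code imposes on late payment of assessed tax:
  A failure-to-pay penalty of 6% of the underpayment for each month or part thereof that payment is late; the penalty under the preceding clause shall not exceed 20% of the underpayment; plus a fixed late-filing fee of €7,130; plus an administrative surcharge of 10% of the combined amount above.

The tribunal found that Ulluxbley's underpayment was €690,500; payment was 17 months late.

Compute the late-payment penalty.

Accrued rate: 6% × 17 = 102%, capped at 20% → 20%
Failure-to-pay penalty: 20% of €690,500 = €138,100
Penalty before surcharge: €138,100 + €7,130 = €145,230
Administrative surcharge: 10% of €145,230 = €14,523
Total penalty: €145,230 + €14,523 = €159,753

€159,753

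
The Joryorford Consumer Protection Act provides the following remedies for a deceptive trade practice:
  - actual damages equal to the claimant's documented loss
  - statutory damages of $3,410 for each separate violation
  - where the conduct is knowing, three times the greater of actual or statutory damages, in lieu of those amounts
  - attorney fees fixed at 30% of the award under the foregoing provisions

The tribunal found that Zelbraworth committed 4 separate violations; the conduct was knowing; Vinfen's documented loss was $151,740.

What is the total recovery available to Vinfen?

$591,786

Statutory damages: 4 × $3,410 = $13,640
Greater of actual damages ($151,740) or statutory damages ($13,640): $151,740
Trebled: 3 × $151,740 = $455,220
Attorney fees: 30% of $455,220 = $136,566
Total recovery: $455,220 + $136,566 = $591,786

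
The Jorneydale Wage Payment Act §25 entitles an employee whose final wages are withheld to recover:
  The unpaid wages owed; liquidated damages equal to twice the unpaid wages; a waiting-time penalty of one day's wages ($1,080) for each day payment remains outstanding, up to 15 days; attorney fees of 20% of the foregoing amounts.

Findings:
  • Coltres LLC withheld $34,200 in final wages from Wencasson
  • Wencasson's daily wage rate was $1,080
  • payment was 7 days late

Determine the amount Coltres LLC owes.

Total award: $132,192

Doubled: 2 × $34,200 = $68,400
Penalty days: min(7, 15) = 7
Waiting-time penalty: 7 × $1,080 = $7,560
Subtotal: $34,200 + $68,400 + $7,560 = $110,160
Attorney fees: 20% of $110,160 = $22,032
Total award: $110,160 + $22,032 = $132,192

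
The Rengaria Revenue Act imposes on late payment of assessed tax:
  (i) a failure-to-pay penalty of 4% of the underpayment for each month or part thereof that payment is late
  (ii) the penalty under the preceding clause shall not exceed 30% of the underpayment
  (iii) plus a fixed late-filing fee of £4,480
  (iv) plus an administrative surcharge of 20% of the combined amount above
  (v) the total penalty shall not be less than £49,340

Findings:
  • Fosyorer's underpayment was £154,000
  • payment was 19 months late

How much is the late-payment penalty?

£60,816

Accrued rate: 4% × 19 = 76%, capped at 30% → 30%
Failure-to-pay penalty: 30% of £154,000 = £46,200
Penalty before surcharge: £46,200 + £4,480 = £50,680
Administrative surcharge: 20% of £50,680 = £10,136
Total penalty: £50,680 + £10,136 = £60,816
Minimum £49,340: £60,816 meets the minimum, no increase.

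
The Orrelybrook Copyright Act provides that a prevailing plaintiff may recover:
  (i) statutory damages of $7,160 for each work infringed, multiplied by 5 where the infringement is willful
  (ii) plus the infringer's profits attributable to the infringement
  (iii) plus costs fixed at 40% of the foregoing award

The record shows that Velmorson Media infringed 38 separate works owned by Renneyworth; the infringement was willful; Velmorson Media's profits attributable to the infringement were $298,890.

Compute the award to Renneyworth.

Statutory damages: 38 × $7,160 = $272,080
Multiplied by 5: 5 × $272,080 = $1,360,400
Combined award: $1,360,400 + $298,890 = $1,659,290
Costs: 40% of $1,659,290 = $663,716
Award plus costs: $1,659,290 + $663,716 = $2,323,006

Award: $2,323,006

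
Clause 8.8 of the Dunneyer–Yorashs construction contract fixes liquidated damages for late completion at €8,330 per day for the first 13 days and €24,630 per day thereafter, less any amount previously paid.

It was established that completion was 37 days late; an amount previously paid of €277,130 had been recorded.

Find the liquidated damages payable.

Liquidated damages: €422,280

First 13 days: 13 × €8,330 = €108,290
Remaining days: (37 − 13) × €24,630 = €591,120
Accrued per-day damages: €108,290 + €591,120 = €699,410
Less amount previously paid: €699,410 − €277,130 = €422,280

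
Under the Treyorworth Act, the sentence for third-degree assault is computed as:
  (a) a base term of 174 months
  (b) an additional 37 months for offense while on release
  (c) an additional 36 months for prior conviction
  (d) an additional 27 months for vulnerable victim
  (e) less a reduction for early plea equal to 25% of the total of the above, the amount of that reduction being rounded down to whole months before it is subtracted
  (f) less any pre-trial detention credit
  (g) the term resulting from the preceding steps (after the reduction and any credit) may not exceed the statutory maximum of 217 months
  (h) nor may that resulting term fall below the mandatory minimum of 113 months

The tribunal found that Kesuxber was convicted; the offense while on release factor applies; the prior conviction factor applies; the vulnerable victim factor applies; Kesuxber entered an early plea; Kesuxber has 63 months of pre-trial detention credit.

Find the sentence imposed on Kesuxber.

Offense while on release enhancement: +37 months
Prior conviction enhancement: +36 months
Vulnerable victim enhancement: +27 months
Adjusted term: 174 months + 37 months + 36 months + 27 months = 274 months
Early plea reduction: 25% of 274 months = 68 months (rounded down)
After reduction: 274 − 68 = 206 months
Less pre-trial detention credit: 206 months − 63 months = 143 months
Cap at 217 months: 143 months is within the cap, no reduction.
Minimum 113 months: 143 months meets the minimum, no increase.

143 months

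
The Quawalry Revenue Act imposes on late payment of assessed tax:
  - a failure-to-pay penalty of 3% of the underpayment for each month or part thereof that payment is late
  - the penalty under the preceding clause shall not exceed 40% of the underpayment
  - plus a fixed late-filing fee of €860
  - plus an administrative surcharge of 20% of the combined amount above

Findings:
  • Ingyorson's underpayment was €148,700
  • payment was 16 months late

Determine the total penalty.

Accrued rate: 3% × 16 = 48%, capped at 40% → 40%
Failure-to-pay penalty: 40% of €148,700 = €59,480
Penalty before surcharge: €59,480 + €860 = €60,340
Administrative surcharge: 20% of €60,340 = €12,068
Total penalty: €60,340 + €12,068 = €72,408

€72,408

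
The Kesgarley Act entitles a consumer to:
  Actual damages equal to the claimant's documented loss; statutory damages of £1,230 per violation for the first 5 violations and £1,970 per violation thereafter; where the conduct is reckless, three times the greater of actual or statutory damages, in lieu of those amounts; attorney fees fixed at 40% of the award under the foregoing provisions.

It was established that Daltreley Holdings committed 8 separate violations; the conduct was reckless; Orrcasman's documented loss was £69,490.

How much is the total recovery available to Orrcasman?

£291,858

First 5 violations: 5 × £1,230 = £6,150
Remaining violations: (8 − 5) × £1,970 = £5,910
Statutory damages: £6,150 + £5,910 = £12,060
Greater of actual damages (£69,490) or statutory damages (£12,060): £69,490
Trebled: 3 × £69,490 = £208,470
Attorney fees: 40% of £208,470 = £83,388
Total recovery: £208,470 + £83,388 = £291,858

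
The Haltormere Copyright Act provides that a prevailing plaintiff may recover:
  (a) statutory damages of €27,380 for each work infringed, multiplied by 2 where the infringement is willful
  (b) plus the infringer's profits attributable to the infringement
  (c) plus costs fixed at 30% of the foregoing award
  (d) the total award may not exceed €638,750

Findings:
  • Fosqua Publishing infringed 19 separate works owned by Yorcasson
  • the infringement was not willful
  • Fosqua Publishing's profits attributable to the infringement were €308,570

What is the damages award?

€638,750

Statutory damages: 19 × €27,380 = €520,220
Infringement not willful: no ×2 enhancement.
Combined award: €520,220 + €308,570 = €828,790
Costs: 30% of €828,790 = €248,637
Award plus costs: €828,790 + €248,637 = €1,077,427
Cap at €638,750: €1,077,427 exceeds the cap → €638,750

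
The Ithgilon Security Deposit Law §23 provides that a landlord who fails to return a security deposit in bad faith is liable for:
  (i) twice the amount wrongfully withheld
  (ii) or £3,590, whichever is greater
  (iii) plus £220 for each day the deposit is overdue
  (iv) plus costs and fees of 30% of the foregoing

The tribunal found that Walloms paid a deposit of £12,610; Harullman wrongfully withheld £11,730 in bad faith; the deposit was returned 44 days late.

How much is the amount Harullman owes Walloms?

£43,082

Doubled: 2 × £11,730 = £23,460
Minimum £3,590: £23,460 meets the minimum, no increase.
Late-return penalty: 44 × £220 = £9,680
Damages plus late penalty: £23,460 + £9,680 = £33,140
Costs and fees: 30% of £33,140 = £9,942
Total recovery: £33,140 + £9,942 = £43,082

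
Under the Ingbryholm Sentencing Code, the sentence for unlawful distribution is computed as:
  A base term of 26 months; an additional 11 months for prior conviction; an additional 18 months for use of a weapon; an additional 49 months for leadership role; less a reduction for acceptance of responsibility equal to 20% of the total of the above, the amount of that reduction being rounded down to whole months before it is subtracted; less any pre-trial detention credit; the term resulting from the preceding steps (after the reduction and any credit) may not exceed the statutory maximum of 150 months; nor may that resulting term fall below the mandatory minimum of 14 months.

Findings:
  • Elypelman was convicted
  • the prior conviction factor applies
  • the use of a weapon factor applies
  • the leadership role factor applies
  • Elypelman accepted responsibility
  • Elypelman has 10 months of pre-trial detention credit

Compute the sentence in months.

Prior conviction enhancement: +11 months
Use of a weapon enhancement: +18 months
Leadership role enhancement: +49 months
Adjusted term: 26 months + 11 months + 18 months + 49 months = 104 months
Acceptance of responsibility reduction: 20% of 104 months = 20 months (rounded down)
After reduction: 104 − 20 = 84 months
Less pre-trial detention credit: 84 months − 10 months = 74 months
Cap at 150 months: 74 months is within the cap, no reduction.
Minimum 14 months: 74 months meets the minimum, no increase.

74 months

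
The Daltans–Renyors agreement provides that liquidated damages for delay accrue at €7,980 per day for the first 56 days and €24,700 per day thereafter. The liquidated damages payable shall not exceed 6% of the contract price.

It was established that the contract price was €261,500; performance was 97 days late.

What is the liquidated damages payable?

€15,690

First 56 days: 56 × €7,980 = €446,880
Remaining days: (97 − 56) × €24,700 = €1,012,700
Accrued per-day damages: €446,880 + €1,012,700 = €1,459,580
Cap: 6% of €261,500 = €15,690
Cap at €15,690: €1,459,580 exceeds the cap → €15,690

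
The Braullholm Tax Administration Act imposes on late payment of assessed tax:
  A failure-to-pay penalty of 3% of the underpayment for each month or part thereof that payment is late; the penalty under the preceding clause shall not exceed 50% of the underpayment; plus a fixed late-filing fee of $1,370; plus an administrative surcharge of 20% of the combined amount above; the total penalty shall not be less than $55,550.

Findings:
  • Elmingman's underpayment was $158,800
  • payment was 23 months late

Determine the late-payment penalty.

Accrued rate: 3% × 23 = 69%, capped at 50% → 50%
Failure-to-pay penalty: 50% of $158,800 = $79,400
Penalty before surcharge: $79,400 + $1,370 = $80,770
Administrative surcharge: 20% of $80,770 = $16,154
Total penalty: $80,770 + $16,154 = $96,924
Minimum $55,550: $96,924 meets the minimum, no increase.

$96,924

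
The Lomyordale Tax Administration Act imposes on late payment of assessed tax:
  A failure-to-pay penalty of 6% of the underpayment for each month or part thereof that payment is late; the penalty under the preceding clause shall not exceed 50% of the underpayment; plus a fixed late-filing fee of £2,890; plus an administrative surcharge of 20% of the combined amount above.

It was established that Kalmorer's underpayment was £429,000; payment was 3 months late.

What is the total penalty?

£96,132

Accrued rate: 6% × 3 = 18%, capped at 50% → 18%
Failure-to-pay penalty: 18% of £429,000 = £77,220
Penalty before surcharge: £77,220 + £2,890 = £80,110
Administrative surcharge: 20% of £80,110 = £16,022
Total penalty: £80,110 + £16,022 = £96,132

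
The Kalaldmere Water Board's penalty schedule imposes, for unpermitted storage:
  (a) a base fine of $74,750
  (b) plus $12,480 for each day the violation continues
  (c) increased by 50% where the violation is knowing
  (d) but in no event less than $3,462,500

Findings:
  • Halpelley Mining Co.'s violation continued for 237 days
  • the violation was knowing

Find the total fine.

$4,548,765

Per-day component: 237 × $12,480 = $2,957,760
Base plus per-day: $74,750 + $2,957,760 = $3,032,510
Enhancement: 50% of $3,032,510 = $1,516,255
Enhanced fine: $3,032,510 + $1,516,255 = $4,548,765
Minimum $3,462,500: $4,548,765 meets the minimum, no increase.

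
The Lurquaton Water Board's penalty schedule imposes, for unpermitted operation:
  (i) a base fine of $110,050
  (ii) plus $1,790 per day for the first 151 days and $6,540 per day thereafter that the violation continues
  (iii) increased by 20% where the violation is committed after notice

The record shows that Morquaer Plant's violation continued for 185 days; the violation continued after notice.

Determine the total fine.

First 151 days: 151 × $1,790 = $270,290
Remaining days: (185 − 151) × $6,540 = $222,360
Per-day component: $270,290 + $222,360 = $492,650
Base plus per-day: $110,050 + $492,650 = $602,700
Enhancement: 20% of $602,700 = $120,540
Enhanced fine: $602,700 + $120,540 = $723,240

$723,240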